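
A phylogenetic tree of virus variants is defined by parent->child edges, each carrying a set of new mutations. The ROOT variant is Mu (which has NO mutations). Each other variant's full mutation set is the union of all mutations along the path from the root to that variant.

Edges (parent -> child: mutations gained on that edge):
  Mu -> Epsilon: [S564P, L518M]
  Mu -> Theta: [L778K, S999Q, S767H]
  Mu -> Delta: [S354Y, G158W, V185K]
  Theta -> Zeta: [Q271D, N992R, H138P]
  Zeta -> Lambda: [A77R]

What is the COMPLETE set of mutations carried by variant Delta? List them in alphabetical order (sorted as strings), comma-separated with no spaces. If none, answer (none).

Answer: G158W,S354Y,V185K

Derivation:
At Mu: gained [] -> total []
At Delta: gained ['S354Y', 'G158W', 'V185K'] -> total ['G158W', 'S354Y', 'V185K']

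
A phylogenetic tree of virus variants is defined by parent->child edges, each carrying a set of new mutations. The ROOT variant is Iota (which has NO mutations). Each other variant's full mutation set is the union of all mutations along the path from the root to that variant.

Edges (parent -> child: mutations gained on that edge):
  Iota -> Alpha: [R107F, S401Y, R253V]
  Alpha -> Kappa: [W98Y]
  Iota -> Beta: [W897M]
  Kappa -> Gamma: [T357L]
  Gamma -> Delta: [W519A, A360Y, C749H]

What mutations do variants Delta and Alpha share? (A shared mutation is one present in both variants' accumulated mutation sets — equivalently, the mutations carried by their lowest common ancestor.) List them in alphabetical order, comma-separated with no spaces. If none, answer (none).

Accumulating mutations along path to Delta:
  At Iota: gained [] -> total []
  At Alpha: gained ['R107F', 'S401Y', 'R253V'] -> total ['R107F', 'R253V', 'S401Y']
  At Kappa: gained ['W98Y'] -> total ['R107F', 'R253V', 'S401Y', 'W98Y']
  At Gamma: gained ['T357L'] -> total ['R107F', 'R253V', 'S401Y', 'T357L', 'W98Y']
  At Delta: gained ['W519A', 'A360Y', 'C749H'] -> total ['A360Y', 'C749H', 'R107F', 'R253V', 'S401Y', 'T357L', 'W519A', 'W98Y']
Mutations(Delta) = ['A360Y', 'C749H', 'R107F', 'R253V', 'S401Y', 'T357L', 'W519A', 'W98Y']
Accumulating mutations along path to Alpha:
  At Iota: gained [] -> total []
  At Alpha: gained ['R107F', 'S401Y', 'R253V'] -> total ['R107F', 'R253V', 'S401Y']
Mutations(Alpha) = ['R107F', 'R253V', 'S401Y']
Intersection: ['A360Y', 'C749H', 'R107F', 'R253V', 'S401Y', 'T357L', 'W519A', 'W98Y'] ∩ ['R107F', 'R253V', 'S401Y'] = ['R107F', 'R253V', 'S401Y']

Answer: R107F,R253V,S401Y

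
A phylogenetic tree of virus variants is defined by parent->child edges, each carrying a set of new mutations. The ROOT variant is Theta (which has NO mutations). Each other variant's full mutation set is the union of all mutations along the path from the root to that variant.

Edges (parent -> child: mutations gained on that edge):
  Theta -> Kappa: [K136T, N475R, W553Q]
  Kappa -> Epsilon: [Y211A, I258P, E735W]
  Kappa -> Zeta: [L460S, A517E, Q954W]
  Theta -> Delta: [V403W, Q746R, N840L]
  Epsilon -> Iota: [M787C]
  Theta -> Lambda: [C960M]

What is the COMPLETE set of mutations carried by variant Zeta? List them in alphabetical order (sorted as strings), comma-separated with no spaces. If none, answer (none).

Answer: A517E,K136T,L460S,N475R,Q954W,W553Q

Derivation:
At Theta: gained [] -> total []
At Kappa: gained ['K136T', 'N475R', 'W553Q'] -> total ['K136T', 'N475R', 'W553Q']
At Zeta: gained ['L460S', 'A517E', 'Q954W'] -> total ['A517E', 'K136T', 'L460S', 'N475R', 'Q954W', 'W553Q']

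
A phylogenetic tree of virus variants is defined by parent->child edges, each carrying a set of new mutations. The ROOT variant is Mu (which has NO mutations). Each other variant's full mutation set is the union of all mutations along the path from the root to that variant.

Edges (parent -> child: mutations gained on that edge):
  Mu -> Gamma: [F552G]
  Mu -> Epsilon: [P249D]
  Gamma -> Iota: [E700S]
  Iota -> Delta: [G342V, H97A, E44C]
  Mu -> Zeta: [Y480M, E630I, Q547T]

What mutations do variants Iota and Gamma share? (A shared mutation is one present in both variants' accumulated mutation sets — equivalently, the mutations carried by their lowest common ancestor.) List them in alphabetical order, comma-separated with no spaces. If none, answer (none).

Answer: F552G

Derivation:
Accumulating mutations along path to Iota:
  At Mu: gained [] -> total []
  At Gamma: gained ['F552G'] -> total ['F552G']
  At Iota: gained ['E700S'] -> total ['E700S', 'F552G']
Mutations(Iota) = ['E700S', 'F552G']
Accumulating mutations along path to Gamma:
  At Mu: gained [] -> total []
  At Gamma: gained ['F552G'] -> total ['F552G']
Mutations(Gamma) = ['F552G']
Intersection: ['E700S', 'F552G'] ∩ ['F552G'] = ['F552G']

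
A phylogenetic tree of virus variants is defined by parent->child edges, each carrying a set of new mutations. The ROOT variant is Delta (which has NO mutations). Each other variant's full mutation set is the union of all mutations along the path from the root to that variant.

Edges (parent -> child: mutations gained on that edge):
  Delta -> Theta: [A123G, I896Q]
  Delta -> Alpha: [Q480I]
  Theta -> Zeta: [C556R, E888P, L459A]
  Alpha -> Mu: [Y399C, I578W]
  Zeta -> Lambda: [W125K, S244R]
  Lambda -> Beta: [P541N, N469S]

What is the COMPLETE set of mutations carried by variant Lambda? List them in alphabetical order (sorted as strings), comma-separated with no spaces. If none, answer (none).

At Delta: gained [] -> total []
At Theta: gained ['A123G', 'I896Q'] -> total ['A123G', 'I896Q']
At Zeta: gained ['C556R', 'E888P', 'L459A'] -> total ['A123G', 'C556R', 'E888P', 'I896Q', 'L459A']
At Lambda: gained ['W125K', 'S244R'] -> total ['A123G', 'C556R', 'E888P', 'I896Q', 'L459A', 'S244R', 'W125K']

Answer: A123G,C556R,E888P,I896Q,L459A,S244R,W125K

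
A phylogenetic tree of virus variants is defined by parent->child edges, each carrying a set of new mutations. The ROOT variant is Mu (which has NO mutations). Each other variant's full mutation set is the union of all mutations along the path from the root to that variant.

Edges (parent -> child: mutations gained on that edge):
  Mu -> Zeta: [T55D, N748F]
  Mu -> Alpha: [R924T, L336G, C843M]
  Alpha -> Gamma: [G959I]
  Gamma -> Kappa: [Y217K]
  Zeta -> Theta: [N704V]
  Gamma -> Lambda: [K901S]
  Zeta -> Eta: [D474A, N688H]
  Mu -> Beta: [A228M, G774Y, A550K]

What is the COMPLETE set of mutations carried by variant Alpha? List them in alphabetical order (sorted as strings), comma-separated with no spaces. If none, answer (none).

At Mu: gained [] -> total []
At Alpha: gained ['R924T', 'L336G', 'C843M'] -> total ['C843M', 'L336G', 'R924T']

Answer: C843M,L336G,R924T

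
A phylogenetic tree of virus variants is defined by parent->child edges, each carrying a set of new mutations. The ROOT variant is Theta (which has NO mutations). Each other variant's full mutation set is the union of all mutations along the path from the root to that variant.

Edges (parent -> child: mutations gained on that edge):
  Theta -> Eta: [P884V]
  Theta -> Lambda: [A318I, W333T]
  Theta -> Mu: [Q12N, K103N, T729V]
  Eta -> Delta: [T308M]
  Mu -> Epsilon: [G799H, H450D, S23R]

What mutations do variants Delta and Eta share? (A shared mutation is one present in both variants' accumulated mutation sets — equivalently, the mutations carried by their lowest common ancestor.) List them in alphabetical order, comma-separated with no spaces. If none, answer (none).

Accumulating mutations along path to Delta:
  At Theta: gained [] -> total []
  At Eta: gained ['P884V'] -> total ['P884V']
  At Delta: gained ['T308M'] -> total ['P884V', 'T308M']
Mutations(Delta) = ['P884V', 'T308M']
Accumulating mutations along path to Eta:
  At Theta: gained [] -> total []
  At Eta: gained ['P884V'] -> total ['P884V']
Mutations(Eta) = ['P884V']
Intersection: ['P884V', 'T308M'] ∩ ['P884V'] = ['P884V']

Answer: P884V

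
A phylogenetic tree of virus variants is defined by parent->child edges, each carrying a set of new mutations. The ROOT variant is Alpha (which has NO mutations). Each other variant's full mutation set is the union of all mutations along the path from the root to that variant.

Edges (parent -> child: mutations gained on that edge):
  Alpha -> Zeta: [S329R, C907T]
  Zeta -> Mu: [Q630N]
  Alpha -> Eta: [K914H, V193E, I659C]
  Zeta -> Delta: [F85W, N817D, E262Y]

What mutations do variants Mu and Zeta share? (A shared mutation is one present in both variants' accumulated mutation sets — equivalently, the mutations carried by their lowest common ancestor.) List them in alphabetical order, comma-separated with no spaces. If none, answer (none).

Accumulating mutations along path to Mu:
  At Alpha: gained [] -> total []
  At Zeta: gained ['S329R', 'C907T'] -> total ['C907T', 'S329R']
  At Mu: gained ['Q630N'] -> total ['C907T', 'Q630N', 'S329R']
Mutations(Mu) = ['C907T', 'Q630N', 'S329R']
Accumulating mutations along path to Zeta:
  At Alpha: gained [] -> total []
  At Zeta: gained ['S329R', 'C907T'] -> total ['C907T', 'S329R']
Mutations(Zeta) = ['C907T', 'S329R']
Intersection: ['C907T', 'Q630N', 'S329R'] ∩ ['C907T', 'S329R'] = ['C907T', 'S329R']

Answer: C907T,S329R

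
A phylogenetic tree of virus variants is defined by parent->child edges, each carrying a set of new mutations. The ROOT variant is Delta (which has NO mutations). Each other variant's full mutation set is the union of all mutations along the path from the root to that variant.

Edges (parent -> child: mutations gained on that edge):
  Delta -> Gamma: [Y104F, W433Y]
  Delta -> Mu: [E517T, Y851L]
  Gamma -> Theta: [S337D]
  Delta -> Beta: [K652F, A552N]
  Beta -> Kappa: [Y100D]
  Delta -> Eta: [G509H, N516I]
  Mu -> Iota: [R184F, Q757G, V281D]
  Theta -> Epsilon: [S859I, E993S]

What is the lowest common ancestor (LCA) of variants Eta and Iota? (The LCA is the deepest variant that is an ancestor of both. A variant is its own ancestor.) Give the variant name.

Path from root to Eta: Delta -> Eta
  ancestors of Eta: {Delta, Eta}
Path from root to Iota: Delta -> Mu -> Iota
  ancestors of Iota: {Delta, Mu, Iota}
Common ancestors: {Delta}
Walk up from Iota: Iota (not in ancestors of Eta), Mu (not in ancestors of Eta), Delta (in ancestors of Eta)
Deepest common ancestor (LCA) = Delta

Answer: Delta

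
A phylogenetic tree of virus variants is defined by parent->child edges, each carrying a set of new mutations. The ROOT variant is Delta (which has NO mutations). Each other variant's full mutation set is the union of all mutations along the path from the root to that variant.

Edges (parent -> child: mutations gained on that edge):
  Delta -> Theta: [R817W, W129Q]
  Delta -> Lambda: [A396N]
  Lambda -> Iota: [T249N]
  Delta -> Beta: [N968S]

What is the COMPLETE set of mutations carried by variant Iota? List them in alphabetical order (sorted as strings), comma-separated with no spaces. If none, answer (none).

At Delta: gained [] -> total []
At Lambda: gained ['A396N'] -> total ['A396N']
At Iota: gained ['T249N'] -> total ['A396N', 'T249N']

Answer: A396N,T249N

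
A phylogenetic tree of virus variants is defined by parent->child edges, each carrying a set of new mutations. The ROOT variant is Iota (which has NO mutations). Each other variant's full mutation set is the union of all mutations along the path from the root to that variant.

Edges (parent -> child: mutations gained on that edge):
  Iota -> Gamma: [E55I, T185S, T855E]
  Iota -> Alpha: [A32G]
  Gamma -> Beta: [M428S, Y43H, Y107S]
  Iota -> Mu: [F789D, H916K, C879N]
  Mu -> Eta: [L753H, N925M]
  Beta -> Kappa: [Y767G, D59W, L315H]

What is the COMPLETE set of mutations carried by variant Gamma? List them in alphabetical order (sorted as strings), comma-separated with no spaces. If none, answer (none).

At Iota: gained [] -> total []
At Gamma: gained ['E55I', 'T185S', 'T855E'] -> total ['E55I', 'T185S', 'T855E']

Answer: E55I,T185S,T855E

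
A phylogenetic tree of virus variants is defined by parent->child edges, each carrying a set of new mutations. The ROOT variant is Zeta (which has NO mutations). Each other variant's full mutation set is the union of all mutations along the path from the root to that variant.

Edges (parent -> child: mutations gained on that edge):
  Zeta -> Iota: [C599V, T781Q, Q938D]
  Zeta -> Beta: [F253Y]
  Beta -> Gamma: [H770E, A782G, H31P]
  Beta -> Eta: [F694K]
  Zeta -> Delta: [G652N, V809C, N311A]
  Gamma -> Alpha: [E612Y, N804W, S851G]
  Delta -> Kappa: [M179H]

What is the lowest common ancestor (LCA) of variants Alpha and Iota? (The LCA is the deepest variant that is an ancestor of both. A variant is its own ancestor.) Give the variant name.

Answer: Zeta

Derivation:
Path from root to Alpha: Zeta -> Beta -> Gamma -> Alpha
  ancestors of Alpha: {Zeta, Beta, Gamma, Alpha}
Path from root to Iota: Zeta -> Iota
  ancestors of Iota: {Zeta, Iota}
Common ancestors: {Zeta}
Walk up from Iota: Iota (not in ancestors of Alpha), Zeta (in ancestors of Alpha)
Deepest common ancestor (LCA) = Zeta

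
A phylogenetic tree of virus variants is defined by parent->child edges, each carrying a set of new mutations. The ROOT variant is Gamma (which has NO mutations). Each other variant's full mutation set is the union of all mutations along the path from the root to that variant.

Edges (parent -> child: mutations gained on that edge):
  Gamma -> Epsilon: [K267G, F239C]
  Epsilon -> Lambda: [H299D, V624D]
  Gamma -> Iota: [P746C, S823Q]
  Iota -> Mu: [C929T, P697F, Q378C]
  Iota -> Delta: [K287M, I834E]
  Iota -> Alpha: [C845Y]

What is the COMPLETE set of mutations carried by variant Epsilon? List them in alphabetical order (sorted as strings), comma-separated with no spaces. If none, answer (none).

Answer: F239C,K267G

Derivation:
At Gamma: gained [] -> total []
At Epsilon: gained ['K267G', 'F239C'] -> total ['F239C', 'K267G']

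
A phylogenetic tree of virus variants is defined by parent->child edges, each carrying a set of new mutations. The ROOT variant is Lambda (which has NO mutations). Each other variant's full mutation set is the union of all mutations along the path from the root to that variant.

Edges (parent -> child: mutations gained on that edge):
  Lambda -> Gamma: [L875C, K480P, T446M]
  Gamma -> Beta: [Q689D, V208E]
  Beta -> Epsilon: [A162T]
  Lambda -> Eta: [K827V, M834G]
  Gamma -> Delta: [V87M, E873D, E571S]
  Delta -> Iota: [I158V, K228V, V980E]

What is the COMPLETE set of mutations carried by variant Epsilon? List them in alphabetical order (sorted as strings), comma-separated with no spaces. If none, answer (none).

At Lambda: gained [] -> total []
At Gamma: gained ['L875C', 'K480P', 'T446M'] -> total ['K480P', 'L875C', 'T446M']
At Beta: gained ['Q689D', 'V208E'] -> total ['K480P', 'L875C', 'Q689D', 'T446M', 'V208E']
At Epsilon: gained ['A162T'] -> total ['A162T', 'K480P', 'L875C', 'Q689D', 'T446M', 'V208E']

Answer: A162T,K480P,L875C,Q689D,T446M,V208E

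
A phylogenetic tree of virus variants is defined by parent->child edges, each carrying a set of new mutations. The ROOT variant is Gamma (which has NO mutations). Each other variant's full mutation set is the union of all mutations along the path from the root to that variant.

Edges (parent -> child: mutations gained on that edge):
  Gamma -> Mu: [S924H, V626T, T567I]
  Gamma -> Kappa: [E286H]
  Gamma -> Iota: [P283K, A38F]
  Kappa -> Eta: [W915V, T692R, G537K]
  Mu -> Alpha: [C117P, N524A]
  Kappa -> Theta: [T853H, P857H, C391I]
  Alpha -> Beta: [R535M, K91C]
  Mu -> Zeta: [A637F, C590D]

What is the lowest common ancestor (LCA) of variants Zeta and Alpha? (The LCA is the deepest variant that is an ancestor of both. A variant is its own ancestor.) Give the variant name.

Answer: Mu

Derivation:
Path from root to Zeta: Gamma -> Mu -> Zeta
  ancestors of Zeta: {Gamma, Mu, Zeta}
Path from root to Alpha: Gamma -> Mu -> Alpha
  ancestors of Alpha: {Gamma, Mu, Alpha}
Common ancestors: {Gamma, Mu}
Walk up from Alpha: Alpha (not in ancestors of Zeta), Mu (in ancestors of Zeta), Gamma (in ancestors of Zeta)
Deepest common ancestor (LCA) = Mu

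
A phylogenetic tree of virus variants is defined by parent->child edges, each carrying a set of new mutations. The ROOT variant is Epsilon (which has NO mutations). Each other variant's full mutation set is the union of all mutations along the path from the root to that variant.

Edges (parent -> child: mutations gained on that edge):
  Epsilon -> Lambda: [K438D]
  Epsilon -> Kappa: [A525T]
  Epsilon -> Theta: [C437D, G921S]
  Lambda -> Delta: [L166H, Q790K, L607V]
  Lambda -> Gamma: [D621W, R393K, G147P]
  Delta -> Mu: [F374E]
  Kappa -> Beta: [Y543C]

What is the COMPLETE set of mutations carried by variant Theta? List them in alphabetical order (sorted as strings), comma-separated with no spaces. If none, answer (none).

At Epsilon: gained [] -> total []
At Theta: gained ['C437D', 'G921S'] -> total ['C437D', 'G921S']

Answer: C437D,G921S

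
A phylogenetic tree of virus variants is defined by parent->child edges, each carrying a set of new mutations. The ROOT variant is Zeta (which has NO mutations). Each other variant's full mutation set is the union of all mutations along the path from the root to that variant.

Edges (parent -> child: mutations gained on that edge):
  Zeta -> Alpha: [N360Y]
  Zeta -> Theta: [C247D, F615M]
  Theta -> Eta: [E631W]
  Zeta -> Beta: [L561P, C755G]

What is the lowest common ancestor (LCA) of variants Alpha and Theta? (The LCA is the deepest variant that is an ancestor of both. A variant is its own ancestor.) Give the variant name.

Path from root to Alpha: Zeta -> Alpha
  ancestors of Alpha: {Zeta, Alpha}
Path from root to Theta: Zeta -> Theta
  ancestors of Theta: {Zeta, Theta}
Common ancestors: {Zeta}
Walk up from Theta: Theta (not in ancestors of Alpha), Zeta (in ancestors of Alpha)
Deepest common ancestor (LCA) = Zeta

Answer: Zeta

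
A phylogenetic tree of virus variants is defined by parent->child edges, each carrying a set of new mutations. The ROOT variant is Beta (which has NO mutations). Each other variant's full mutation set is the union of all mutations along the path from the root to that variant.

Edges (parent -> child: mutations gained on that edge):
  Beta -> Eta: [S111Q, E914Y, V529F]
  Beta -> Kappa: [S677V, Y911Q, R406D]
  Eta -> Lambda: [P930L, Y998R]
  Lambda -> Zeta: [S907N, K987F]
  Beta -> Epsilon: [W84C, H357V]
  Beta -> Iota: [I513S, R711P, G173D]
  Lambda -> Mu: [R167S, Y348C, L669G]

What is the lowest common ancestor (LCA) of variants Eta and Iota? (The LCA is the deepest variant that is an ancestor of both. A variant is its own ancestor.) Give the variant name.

Answer: Beta

Derivation:
Path from root to Eta: Beta -> Eta
  ancestors of Eta: {Beta, Eta}
Path from root to Iota: Beta -> Iota
  ancestors of Iota: {Beta, Iota}
Common ancestors: {Beta}
Walk up from Iota: Iota (not in ancestors of Eta), Beta (in ancestors of Eta)
Deepest common ancestor (LCA) = Beta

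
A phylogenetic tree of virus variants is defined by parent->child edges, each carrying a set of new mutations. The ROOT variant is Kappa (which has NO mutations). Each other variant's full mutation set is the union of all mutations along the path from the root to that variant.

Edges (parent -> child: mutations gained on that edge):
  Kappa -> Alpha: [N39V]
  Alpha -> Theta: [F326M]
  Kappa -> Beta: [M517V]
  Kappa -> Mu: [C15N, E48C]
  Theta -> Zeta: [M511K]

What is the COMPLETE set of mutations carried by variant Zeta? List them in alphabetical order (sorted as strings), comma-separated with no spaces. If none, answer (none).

At Kappa: gained [] -> total []
At Alpha: gained ['N39V'] -> total ['N39V']
At Theta: gained ['F326M'] -> total ['F326M', 'N39V']
At Zeta: gained ['M511K'] -> total ['F326M', 'M511K', 'N39V']

Answer: F326M,M511K,N39V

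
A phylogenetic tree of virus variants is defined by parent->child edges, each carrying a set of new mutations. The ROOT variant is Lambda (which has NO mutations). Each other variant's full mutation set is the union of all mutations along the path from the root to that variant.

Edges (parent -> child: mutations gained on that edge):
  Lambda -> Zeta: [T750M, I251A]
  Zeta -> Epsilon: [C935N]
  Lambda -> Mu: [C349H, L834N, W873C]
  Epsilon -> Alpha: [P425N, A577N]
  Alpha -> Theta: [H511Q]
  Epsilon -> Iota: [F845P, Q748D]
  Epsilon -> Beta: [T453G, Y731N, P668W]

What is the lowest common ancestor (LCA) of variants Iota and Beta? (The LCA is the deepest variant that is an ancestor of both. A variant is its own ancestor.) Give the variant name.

Path from root to Iota: Lambda -> Zeta -> Epsilon -> Iota
  ancestors of Iota: {Lambda, Zeta, Epsilon, Iota}
Path from root to Beta: Lambda -> Zeta -> Epsilon -> Beta
  ancestors of Beta: {Lambda, Zeta, Epsilon, Beta}
Common ancestors: {Lambda, Zeta, Epsilon}
Walk up from Beta: Beta (not in ancestors of Iota), Epsilon (in ancestors of Iota), Zeta (in ancestors of Iota), Lambda (in ancestors of Iota)
Deepest common ancestor (LCA) = Epsilon

Answer: Epsilon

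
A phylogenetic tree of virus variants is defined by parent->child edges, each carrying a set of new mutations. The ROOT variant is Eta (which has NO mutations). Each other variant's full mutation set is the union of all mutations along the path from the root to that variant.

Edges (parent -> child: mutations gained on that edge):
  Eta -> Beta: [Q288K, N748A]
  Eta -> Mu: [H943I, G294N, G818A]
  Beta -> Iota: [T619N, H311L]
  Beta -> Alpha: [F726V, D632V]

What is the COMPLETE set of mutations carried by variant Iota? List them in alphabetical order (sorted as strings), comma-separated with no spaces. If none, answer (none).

Answer: H311L,N748A,Q288K,T619N

Derivation:
At Eta: gained [] -> total []
At Beta: gained ['Q288K', 'N748A'] -> total ['N748A', 'Q288K']
At Iota: gained ['T619N', 'H311L'] -> total ['H311L', 'N748A', 'Q288K', 'T619N']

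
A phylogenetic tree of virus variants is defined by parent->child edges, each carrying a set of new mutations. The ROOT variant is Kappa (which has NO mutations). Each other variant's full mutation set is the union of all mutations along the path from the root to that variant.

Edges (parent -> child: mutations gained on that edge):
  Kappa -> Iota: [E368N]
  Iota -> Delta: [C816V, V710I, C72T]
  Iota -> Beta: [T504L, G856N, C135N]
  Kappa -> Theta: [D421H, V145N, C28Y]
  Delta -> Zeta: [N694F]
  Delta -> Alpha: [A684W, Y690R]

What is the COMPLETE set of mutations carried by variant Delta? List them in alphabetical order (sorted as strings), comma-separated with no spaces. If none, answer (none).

Answer: C72T,C816V,E368N,V710I

Derivation:
At Kappa: gained [] -> total []
At Iota: gained ['E368N'] -> total ['E368N']
At Delta: gained ['C816V', 'V710I', 'C72T'] -> total ['C72T', 'C816V', 'E368N', 'V710I']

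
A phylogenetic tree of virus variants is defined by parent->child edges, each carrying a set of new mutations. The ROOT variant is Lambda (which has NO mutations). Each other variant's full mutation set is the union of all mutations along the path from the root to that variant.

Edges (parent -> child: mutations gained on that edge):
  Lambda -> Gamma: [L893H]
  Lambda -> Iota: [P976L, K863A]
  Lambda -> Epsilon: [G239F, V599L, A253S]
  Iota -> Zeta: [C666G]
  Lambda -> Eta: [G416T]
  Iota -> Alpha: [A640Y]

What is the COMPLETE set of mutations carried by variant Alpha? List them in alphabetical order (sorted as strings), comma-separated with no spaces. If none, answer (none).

Answer: A640Y,K863A,P976L

Derivation:
At Lambda: gained [] -> total []
At Iota: gained ['P976L', 'K863A'] -> total ['K863A', 'P976L']
At Alpha: gained ['A640Y'] -> total ['A640Y', 'K863A', 'P976L']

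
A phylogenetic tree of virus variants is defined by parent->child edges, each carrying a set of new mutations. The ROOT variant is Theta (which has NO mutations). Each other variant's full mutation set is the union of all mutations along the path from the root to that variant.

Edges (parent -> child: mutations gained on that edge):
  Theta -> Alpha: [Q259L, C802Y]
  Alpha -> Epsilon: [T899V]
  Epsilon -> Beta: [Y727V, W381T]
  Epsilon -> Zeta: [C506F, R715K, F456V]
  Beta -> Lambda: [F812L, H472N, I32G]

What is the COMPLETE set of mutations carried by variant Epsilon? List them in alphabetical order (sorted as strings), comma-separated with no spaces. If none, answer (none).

At Theta: gained [] -> total []
At Alpha: gained ['Q259L', 'C802Y'] -> total ['C802Y', 'Q259L']
At Epsilon: gained ['T899V'] -> total ['C802Y', 'Q259L', 'T899V']

Answer: C802Y,Q259L,T899V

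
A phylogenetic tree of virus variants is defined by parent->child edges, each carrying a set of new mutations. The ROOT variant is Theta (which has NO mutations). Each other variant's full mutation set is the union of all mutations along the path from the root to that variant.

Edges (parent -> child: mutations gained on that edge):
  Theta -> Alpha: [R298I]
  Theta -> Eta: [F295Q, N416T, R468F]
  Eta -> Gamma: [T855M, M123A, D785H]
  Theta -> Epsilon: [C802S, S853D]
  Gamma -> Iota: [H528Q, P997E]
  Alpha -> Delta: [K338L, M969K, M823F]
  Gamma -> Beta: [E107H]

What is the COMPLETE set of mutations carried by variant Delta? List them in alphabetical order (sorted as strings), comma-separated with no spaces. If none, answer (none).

At Theta: gained [] -> total []
At Alpha: gained ['R298I'] -> total ['R298I']
At Delta: gained ['K338L', 'M969K', 'M823F'] -> total ['K338L', 'M823F', 'M969K', 'R298I']

Answer: K338L,M823F,M969K,R298I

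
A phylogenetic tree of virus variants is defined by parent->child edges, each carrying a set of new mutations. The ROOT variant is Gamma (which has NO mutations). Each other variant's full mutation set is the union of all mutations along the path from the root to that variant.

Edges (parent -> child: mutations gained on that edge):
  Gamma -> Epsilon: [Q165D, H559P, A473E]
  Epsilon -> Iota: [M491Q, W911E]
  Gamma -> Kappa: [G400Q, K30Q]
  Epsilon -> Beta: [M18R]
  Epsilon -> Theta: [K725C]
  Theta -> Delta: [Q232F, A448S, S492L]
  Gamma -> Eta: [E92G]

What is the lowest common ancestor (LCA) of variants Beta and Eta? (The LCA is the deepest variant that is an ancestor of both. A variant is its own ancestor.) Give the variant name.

Path from root to Beta: Gamma -> Epsilon -> Beta
  ancestors of Beta: {Gamma, Epsilon, Beta}
Path from root to Eta: Gamma -> Eta
  ancestors of Eta: {Gamma, Eta}
Common ancestors: {Gamma}
Walk up from Eta: Eta (not in ancestors of Beta), Gamma (in ancestors of Beta)
Deepest common ancestor (LCA) = Gamma

Answer: Gamma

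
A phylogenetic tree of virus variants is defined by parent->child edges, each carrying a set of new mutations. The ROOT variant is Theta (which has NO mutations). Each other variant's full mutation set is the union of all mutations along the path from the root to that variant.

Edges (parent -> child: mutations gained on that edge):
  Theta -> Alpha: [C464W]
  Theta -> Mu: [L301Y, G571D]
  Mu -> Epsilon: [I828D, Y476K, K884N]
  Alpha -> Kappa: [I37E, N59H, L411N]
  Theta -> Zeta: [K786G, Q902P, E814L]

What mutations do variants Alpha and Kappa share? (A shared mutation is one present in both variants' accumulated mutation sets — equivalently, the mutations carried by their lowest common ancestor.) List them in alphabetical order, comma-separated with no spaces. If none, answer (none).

Answer: C464W

Derivation:
Accumulating mutations along path to Alpha:
  At Theta: gained [] -> total []
  At Alpha: gained ['C464W'] -> total ['C464W']
Mutations(Alpha) = ['C464W']
Accumulating mutations along path to Kappa:
  At Theta: gained [] -> total []
  At Alpha: gained ['C464W'] -> total ['C464W']
  At Kappa: gained ['I37E', 'N59H', 'L411N'] -> total ['C464W', 'I37E', 'L411N', 'N59H']
Mutations(Kappa) = ['C464W', 'I37E', 'L411N', 'N59H']
Intersection: ['C464W'] ∩ ['C464W', 'I37E', 'L411N', 'N59H'] = ['C464W']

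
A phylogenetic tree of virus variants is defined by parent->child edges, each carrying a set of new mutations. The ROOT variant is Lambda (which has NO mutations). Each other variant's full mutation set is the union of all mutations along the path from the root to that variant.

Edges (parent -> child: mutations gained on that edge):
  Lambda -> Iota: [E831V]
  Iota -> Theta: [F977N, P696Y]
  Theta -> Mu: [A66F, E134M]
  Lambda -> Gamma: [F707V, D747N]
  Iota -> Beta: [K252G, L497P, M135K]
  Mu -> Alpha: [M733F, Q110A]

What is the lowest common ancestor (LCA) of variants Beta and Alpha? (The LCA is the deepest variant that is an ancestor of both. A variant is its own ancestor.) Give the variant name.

Answer: Iota

Derivation:
Path from root to Beta: Lambda -> Iota -> Beta
  ancestors of Beta: {Lambda, Iota, Beta}
Path from root to Alpha: Lambda -> Iota -> Theta -> Mu -> Alpha
  ancestors of Alpha: {Lambda, Iota, Theta, Mu, Alpha}
Common ancestors: {Lambda, Iota}
Walk up from Alpha: Alpha (not in ancestors of Beta), Mu (not in ancestors of Beta), Theta (not in ancestors of Beta), Iota (in ancestors of Beta), Lambda (in ancestors of Beta)
Deepest common ancestor (LCA) = Iota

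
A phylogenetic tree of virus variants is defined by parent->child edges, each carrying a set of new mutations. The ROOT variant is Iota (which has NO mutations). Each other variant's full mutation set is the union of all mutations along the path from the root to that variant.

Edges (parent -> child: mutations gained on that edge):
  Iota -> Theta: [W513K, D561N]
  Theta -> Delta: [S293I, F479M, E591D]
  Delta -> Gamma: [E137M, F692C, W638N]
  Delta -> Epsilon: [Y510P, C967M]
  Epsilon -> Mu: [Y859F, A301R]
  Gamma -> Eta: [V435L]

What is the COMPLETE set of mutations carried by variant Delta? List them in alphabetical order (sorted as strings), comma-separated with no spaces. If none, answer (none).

At Iota: gained [] -> total []
At Theta: gained ['W513K', 'D561N'] -> total ['D561N', 'W513K']
At Delta: gained ['S293I', 'F479M', 'E591D'] -> total ['D561N', 'E591D', 'F479M', 'S293I', 'W513K']

Answer: D561N,E591D,F479M,S293I,W513K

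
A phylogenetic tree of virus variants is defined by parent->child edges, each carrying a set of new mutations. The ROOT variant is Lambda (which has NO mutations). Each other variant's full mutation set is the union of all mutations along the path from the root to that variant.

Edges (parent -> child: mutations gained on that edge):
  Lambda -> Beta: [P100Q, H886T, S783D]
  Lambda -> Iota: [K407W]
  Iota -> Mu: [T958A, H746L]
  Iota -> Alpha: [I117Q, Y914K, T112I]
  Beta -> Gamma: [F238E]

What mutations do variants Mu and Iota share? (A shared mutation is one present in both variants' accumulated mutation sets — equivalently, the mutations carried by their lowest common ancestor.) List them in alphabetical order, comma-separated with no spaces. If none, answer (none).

Answer: K407W

Derivation:
Accumulating mutations along path to Mu:
  At Lambda: gained [] -> total []
  At Iota: gained ['K407W'] -> total ['K407W']
  At Mu: gained ['T958A', 'H746L'] -> total ['H746L', 'K407W', 'T958A']
Mutations(Mu) = ['H746L', 'K407W', 'T958A']
Accumulating mutations along path to Iota:
  At Lambda: gained [] -> total []
  At Iota: gained ['K407W'] -> total ['K407W']
Mutations(Iota) = ['K407W']
Intersection: ['H746L', 'K407W', 'T958A'] ∩ ['K407W'] = ['K407W']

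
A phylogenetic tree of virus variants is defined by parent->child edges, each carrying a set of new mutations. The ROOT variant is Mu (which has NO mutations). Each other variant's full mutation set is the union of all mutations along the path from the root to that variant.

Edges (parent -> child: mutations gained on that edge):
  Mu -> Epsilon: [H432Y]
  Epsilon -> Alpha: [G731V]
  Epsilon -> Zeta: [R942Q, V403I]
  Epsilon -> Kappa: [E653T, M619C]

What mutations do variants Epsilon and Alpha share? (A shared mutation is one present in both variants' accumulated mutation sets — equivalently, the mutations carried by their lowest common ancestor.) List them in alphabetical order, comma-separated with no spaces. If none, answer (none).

Answer: H432Y

Derivation:
Accumulating mutations along path to Epsilon:
  At Mu: gained [] -> total []
  At Epsilon: gained ['H432Y'] -> total ['H432Y']
Mutations(Epsilon) = ['H432Y']
Accumulating mutations along path to Alpha:
  At Mu: gained [] -> total []
  At Epsilon: gained ['H432Y'] -> total ['H432Y']
  At Alpha: gained ['G731V'] -> total ['G731V', 'H432Y']
Mutations(Alpha) = ['G731V', 'H432Y']
Intersection: ['H432Y'] ∩ ['G731V', 'H432Y'] = ['H432Y']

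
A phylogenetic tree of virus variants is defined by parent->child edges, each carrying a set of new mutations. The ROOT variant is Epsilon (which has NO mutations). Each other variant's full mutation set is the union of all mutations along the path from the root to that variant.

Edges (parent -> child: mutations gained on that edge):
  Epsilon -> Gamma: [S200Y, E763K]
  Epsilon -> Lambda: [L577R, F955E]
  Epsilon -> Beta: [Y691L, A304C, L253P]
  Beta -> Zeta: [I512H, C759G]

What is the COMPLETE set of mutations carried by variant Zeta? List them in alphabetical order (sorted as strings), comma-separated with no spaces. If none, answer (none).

At Epsilon: gained [] -> total []
At Beta: gained ['Y691L', 'A304C', 'L253P'] -> total ['A304C', 'L253P', 'Y691L']
At Zeta: gained ['I512H', 'C759G'] -> total ['A304C', 'C759G', 'I512H', 'L253P', 'Y691L']

Answer: A304C,C759G,I512H,L253P,Y691L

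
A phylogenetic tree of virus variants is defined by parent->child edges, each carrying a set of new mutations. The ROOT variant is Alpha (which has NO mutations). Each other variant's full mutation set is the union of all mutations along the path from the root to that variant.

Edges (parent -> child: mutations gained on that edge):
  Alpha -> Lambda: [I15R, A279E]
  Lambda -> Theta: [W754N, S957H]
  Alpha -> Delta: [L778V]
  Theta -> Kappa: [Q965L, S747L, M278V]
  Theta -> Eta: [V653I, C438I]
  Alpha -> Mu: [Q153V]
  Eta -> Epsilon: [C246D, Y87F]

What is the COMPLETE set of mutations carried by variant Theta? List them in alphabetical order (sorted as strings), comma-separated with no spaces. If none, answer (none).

Answer: A279E,I15R,S957H,W754N

Derivation:
At Alpha: gained [] -> total []
At Lambda: gained ['I15R', 'A279E'] -> total ['A279E', 'I15R']
At Theta: gained ['W754N', 'S957H'] -> total ['A279E', 'I15R', 'S957H', 'W754N']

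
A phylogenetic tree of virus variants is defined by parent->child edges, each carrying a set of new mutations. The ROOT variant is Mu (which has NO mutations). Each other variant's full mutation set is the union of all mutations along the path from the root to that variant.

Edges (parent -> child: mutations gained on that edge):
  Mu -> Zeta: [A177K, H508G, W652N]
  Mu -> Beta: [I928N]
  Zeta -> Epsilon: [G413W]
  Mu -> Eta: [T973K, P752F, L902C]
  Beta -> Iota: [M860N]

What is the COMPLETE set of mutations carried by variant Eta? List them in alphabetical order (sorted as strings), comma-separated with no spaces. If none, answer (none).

At Mu: gained [] -> total []
At Eta: gained ['T973K', 'P752F', 'L902C'] -> total ['L902C', 'P752F', 'T973K']

Answer: L902C,P752F,T973K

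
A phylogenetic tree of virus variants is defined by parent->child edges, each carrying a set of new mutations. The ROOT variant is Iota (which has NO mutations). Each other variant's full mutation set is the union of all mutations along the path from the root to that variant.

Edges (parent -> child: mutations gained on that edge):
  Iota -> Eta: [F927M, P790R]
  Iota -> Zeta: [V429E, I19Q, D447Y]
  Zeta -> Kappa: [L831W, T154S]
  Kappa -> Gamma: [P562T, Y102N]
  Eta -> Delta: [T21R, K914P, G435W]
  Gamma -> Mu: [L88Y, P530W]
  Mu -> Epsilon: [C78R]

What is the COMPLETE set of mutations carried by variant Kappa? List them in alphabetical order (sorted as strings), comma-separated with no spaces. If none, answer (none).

Answer: D447Y,I19Q,L831W,T154S,V429E

Derivation:
At Iota: gained [] -> total []
At Zeta: gained ['V429E', 'I19Q', 'D447Y'] -> total ['D447Y', 'I19Q', 'V429E']
At Kappa: gained ['L831W', 'T154S'] -> total ['D447Y', 'I19Q', 'L831W', 'T154S', 'V429E']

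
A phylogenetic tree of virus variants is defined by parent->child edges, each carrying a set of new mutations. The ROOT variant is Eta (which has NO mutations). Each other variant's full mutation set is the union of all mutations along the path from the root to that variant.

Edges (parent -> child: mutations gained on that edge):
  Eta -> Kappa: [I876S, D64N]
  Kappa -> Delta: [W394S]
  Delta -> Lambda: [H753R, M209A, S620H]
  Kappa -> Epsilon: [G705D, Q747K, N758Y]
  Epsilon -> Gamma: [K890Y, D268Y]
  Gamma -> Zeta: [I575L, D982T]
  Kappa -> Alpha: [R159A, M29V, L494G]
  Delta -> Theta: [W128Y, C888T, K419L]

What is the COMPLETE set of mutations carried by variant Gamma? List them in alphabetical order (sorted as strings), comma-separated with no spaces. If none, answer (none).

At Eta: gained [] -> total []
At Kappa: gained ['I876S', 'D64N'] -> total ['D64N', 'I876S']
At Epsilon: gained ['G705D', 'Q747K', 'N758Y'] -> total ['D64N', 'G705D', 'I876S', 'N758Y', 'Q747K']
At Gamma: gained ['K890Y', 'D268Y'] -> total ['D268Y', 'D64N', 'G705D', 'I876S', 'K890Y', 'N758Y', 'Q747K']

Answer: D268Y,D64N,G705D,I876S,K890Y,N758Y,Q747K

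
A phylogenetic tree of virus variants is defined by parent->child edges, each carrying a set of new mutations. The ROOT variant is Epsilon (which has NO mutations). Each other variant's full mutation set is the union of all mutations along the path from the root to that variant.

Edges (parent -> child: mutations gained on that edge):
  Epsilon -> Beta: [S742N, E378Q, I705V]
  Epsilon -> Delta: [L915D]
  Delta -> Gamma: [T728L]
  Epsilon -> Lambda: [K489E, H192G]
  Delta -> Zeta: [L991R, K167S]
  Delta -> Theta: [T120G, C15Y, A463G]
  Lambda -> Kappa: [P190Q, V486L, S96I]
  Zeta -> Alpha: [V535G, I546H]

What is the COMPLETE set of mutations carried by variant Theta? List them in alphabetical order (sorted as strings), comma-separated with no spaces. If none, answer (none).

At Epsilon: gained [] -> total []
At Delta: gained ['L915D'] -> total ['L915D']
At Theta: gained ['T120G', 'C15Y', 'A463G'] -> total ['A463G', 'C15Y', 'L915D', 'T120G']

Answer: A463G,C15Y,L915D,T120G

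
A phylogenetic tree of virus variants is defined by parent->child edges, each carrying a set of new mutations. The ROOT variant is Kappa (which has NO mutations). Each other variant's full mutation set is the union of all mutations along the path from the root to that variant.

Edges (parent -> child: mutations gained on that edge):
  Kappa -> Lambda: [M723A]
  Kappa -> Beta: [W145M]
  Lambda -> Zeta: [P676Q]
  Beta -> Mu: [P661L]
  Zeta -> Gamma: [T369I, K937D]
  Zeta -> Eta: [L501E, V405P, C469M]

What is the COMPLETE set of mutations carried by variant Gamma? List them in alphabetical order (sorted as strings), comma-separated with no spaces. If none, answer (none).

Answer: K937D,M723A,P676Q,T369I

Derivation:
At Kappa: gained [] -> total []
At Lambda: gained ['M723A'] -> total ['M723A']
At Zeta: gained ['P676Q'] -> total ['M723A', 'P676Q']
At Gamma: gained ['T369I', 'K937D'] -> total ['K937D', 'M723A', 'P676Q', 'T369I']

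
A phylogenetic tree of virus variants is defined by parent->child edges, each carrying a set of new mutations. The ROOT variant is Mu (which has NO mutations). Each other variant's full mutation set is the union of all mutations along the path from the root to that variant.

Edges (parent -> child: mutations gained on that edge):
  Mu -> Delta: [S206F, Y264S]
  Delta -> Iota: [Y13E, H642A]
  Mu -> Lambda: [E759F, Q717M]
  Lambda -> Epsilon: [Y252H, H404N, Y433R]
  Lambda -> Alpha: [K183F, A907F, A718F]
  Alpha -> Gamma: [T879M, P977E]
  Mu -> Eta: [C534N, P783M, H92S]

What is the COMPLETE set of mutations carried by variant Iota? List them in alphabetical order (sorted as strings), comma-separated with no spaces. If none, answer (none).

At Mu: gained [] -> total []
At Delta: gained ['S206F', 'Y264S'] -> total ['S206F', 'Y264S']
At Iota: gained ['Y13E', 'H642A'] -> total ['H642A', 'S206F', 'Y13E', 'Y264S']

Answer: H642A,S206F,Y13E,Y264S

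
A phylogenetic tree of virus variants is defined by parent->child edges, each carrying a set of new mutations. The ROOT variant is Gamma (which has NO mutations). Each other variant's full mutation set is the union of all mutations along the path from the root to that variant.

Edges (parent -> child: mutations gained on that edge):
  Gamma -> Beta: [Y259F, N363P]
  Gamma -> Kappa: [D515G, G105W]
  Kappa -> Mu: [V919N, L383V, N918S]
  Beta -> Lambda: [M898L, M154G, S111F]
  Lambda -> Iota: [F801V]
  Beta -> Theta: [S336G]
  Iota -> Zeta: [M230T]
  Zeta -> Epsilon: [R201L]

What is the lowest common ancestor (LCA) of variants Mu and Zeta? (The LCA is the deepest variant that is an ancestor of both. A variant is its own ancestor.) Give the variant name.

Path from root to Mu: Gamma -> Kappa -> Mu
  ancestors of Mu: {Gamma, Kappa, Mu}
Path from root to Zeta: Gamma -> Beta -> Lambda -> Iota -> Zeta
  ancestors of Zeta: {Gamma, Beta, Lambda, Iota, Zeta}
Common ancestors: {Gamma}
Walk up from Zeta: Zeta (not in ancestors of Mu), Iota (not in ancestors of Mu), Lambda (not in ancestors of Mu), Beta (not in ancestors of Mu), Gamma (in ancestors of Mu)
Deepest common ancestor (LCA) = Gamma

Answer: Gamma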